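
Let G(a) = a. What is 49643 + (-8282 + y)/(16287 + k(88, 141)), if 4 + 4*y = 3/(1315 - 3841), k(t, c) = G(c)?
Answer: 2746694669927/55329504 ≈ 49643.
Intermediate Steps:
k(t, c) = c
y = -3369/3368 (y = -1 + (3/(1315 - 3841))/4 = -1 + (3/(-2526))/4 = -1 + (-1/2526*3)/4 = -1 + (1/4)*(-1/842) = -1 - 1/3368 = -3369/3368 ≈ -1.0003)
49643 + (-8282 + y)/(16287 + k(88, 141)) = 49643 + (-8282 - 3369/3368)/(16287 + 141) = 49643 - 27897145/3368/16428 = 49643 - 27897145/3368*1/16428 = 49643 - 27897145/55329504 = 2746694669927/55329504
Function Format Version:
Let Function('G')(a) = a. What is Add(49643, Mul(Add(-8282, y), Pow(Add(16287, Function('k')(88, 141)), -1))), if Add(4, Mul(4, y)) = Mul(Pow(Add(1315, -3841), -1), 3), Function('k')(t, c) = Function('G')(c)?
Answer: Rational(2746694669927, 55329504) ≈ 49643.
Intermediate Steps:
Function('k')(t, c) = c
y = Rational(-3369, 3368) (y = Add(-1, Mul(Rational(1, 4), Mul(Pow(Add(1315, -3841), -1), 3))) = Add(-1, Mul(Rational(1, 4), Mul(Pow(-2526, -1), 3))) = Add(-1, Mul(Rational(1, 4), Mul(Rational(-1, 2526), 3))) = Add(-1, Mul(Rational(1, 4), Rational(-1, 842))) = Add(-1, Rational(-1, 3368)) = Rational(-3369, 3368) ≈ -1.0003)
Add(49643, Mul(Add(-8282, y), Pow(Add(16287, Function('k')(88, 141)), -1))) = Add(49643, Mul(Add(-8282, Rational(-3369, 3368)), Pow(Add(16287, 141), -1))) = Add(49643, Mul(Rational(-27897145, 3368), Pow(16428, -1))) = Add(49643, Mul(Rational(-27897145, 3368), Rational(1, 16428))) = Add(49643, Rational(-27897145, 55329504)) = Rational(2746694669927, 55329504)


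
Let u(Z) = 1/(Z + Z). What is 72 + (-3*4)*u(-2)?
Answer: 75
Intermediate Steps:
u(Z) = 1/(2*Z)
72 + (-3*4)*u(-2) = 72 + (-3*4)*((½)/(-2)) = 72 - 6*(-1)/2 = 72 - 12*(-¼) = 72 + 3 = 75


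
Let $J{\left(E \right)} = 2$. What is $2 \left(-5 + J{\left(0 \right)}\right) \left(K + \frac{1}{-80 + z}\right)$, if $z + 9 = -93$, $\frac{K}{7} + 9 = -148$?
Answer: $\frac{600057}{91} \approx 6594.0$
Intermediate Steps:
$K = -1099$ ($K = -63 + 7 \left(-148\right) = -63 - 1036 = -1099$)
$z = -102$ ($z = -9 - 93 = -102$)
$2 \left(-5 + J{\left(0 \right)}\right) \left(K + \frac{1}{-80 + z}\right) = 2 \left(-5 + 2\right) \left(-1099 + \frac{1}{-80 - 102}\right) = 2 \left(-3\right) \left(-1099 + \frac{1}{-182}\right) = - 6 \left(-1099 - \frac{1}{182}\right) = \left(-6\right) \left(- \frac{200019}{182}\right) = \frac{600057}{91}$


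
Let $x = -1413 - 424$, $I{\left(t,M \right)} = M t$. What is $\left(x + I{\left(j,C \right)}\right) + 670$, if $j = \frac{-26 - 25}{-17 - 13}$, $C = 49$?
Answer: $- \frac{10837}{10} \approx -1083.7$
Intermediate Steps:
$j = \frac{17}{10}$ ($j = - \frac{51}{-30} = \left(-51\right) \left(- \frac{1}{30}\right) = \frac{17}{10} \approx 1.7$)
$x = -1837$ ($x = -1413 - 424 = -1837$)
$\left(x + I{\left(j,C \right)}\right) + 670 = \left(-1837 + 49 \cdot \frac{17}{10}\right) + 670 = \left(-1837 + \frac{833}{10}\right) + 670 = - \frac{17537}{10} + 670 = - \frac{10837}{10}$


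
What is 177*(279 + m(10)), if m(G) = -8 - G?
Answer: 46197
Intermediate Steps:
177*(279 + m(10)) = 177*(279 + (-8 - 1*10)) = 177*(279 + (-8 - 10)) = 177*(279 - 18) = 177*261 = 46197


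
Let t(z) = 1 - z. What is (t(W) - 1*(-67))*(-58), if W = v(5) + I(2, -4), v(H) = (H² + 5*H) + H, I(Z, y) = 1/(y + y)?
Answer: -3045/4 ≈ -761.25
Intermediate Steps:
I(Z, y) = 1/(2*y)
v(H) = H² + 6*H
W = 439/8 (W = 5*(6 + 5) + (½)/(-4) = 5*11 + (½)*(-¼) = 55 - ⅛ = 439/8 ≈ 54.875)
(t(W) - 1*(-67))*(-58) = ((1 - 1*439/8) - 1*(-67))*(-58) = ((1 - 439/8) + 67)*(-58) = (-431/8 + 67)*(-58) = (105/8)*(-58) = -3045/4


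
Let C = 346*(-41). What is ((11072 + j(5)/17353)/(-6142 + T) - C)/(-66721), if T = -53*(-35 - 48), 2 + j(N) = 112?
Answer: -428881581368/2018061981159 ≈ -0.21252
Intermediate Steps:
j(N) = 110 (j(N) = -2 + 112 = 110)
T = 4399 (T = -53*(-83) = 4399)
C = -14186
((11072 + j(5)/17353)/(-6142 + T) - C)/(-66721) = ((11072 + 110/17353)/(-6142 + 4399) - 1*(-14186))/(-66721) = ((11072 + 110*(1/17353))/(-1743) + 14186)*(-1/66721) = ((11072 + 110/17353)*(-1/1743) + 14186)*(-1/66721) = ((192132526/17353)*(-1/1743) + 14186)*(-1/66721) = (-192132526/30246279 + 14186)*(-1/66721) = (428881581368/30246279)*(-1/66721) = -428881581368/2018061981159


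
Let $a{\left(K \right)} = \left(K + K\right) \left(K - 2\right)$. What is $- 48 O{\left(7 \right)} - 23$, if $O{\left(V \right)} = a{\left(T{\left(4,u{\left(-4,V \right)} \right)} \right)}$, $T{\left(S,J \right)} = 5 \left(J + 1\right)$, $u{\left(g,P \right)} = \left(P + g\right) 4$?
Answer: $-393143$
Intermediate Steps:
$u{\left(g,P \right)} = 4 P + 4 g$
$T{\left(S,J \right)} = 5 + 5 J$ ($T{\left(S,J \right)} = 5 \left(1 + J\right) = 5 + 5 J$)
$a{\left(K \right)} = 2 K \left(-2 + K\right)$
$O{\left(V \right)} = 2 \left(-77 + 20 V\right) \left(-75 + 20 V\right)$ ($O{\left(V \right)} = 2 \left(5 + 5 \left(4 V + 4 \left(-4\right)\right)\right) \left(-2 + \left(5 + 5 \left(4 V + 4 \left(-4\right)\right)\right)\right) = 2 \left(5 + 5 \left(4 V - 16\right)\right) \left(-2 + \left(5 + 5 \left(4 V - 16\right)\right)\right) = 2 \left(5 + 5 \left(-16 + 4 V\right)\right) \left(-2 + \left(5 + 5 \left(-16 + 4 V\right)\right)\right) = 2 \left(5 + \left(-80 + 20 V\right)\right) \left(-2 + \left(5 + \left(-80 + 20 V\right)\right)\right) = 2 \left(-75 + 20 V\right) \left(-2 + \left(-75 + 20 V\right)\right) = 2 \left(-75 + 20 V\right) \left(-77 + 20 V\right) = 2 \left(-77 + 20 V\right) \left(-75 + 20 V\right)$)
$- 48 O{\left(7 \right)} - 23 = - 48 \left(11550 - 42560 + 800 \cdot 7^{2}\right) - 23 = - 48 \left(11550 - 42560 + 800 \cdot 49\right) - 23 = - 48 \left(11550 - 42560 + 39200\right) - 23 = \left(-48\right) 8190 - 23 = -393120 - 23 = -393143$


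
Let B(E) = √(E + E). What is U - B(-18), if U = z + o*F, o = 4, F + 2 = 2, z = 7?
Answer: 7 - 6*I ≈ 7.0 - 6.0*I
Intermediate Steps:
F = 0 (F = -2 + 2 = 0)
U = 7 (U = 7 + 4*0 = 7 + 0 = 7)
B(E) = √2*√E (B(E) = √(2*E) = √2*√E)
U - B(-18) = 7 - √2*√(-18) = 7 - √2*3*I*√2 = 7 - 6*I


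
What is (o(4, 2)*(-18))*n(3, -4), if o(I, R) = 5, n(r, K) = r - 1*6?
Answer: 270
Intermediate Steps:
n(r, K) = -6 + r (n(r, K) = r - 6 = -6 + r)
(o(4, 2)*(-18))*n(3, -4) = (5*(-18))*(-6 + 3) = -90*(-3) = 270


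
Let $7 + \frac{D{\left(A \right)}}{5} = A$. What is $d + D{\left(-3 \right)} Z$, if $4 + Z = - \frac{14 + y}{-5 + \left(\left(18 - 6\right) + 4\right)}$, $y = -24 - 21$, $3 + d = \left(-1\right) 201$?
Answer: $- \frac{1594}{11} \approx -144.91$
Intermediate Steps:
$d = -204$ ($d = -3 - 201 = -204$)
$y = -45$ ($y = -24 - 21 = -45$)
$D{\left(A \right)} = -35 + 5 A$
$Z = - \frac{13}{11}$ ($Z = -4 - \frac{14 - 45}{-5 + \left(\left(18 - 6\right) + 4\right)} = -4 - - \frac{31}{-5 + \left(12 + 4\right)} = -4 - - \frac{31}{-5 + 16} = -4 - - \frac{31}{11} = -4 + \frac{31}{11} = - \frac{13}{11} \approx -1.1818$)
$d + D{\left(-3 \right)} Z = -204 + \left(-35 + 5 \left(-3\right)\right) \left(- \frac{13}{11}\right) = -204 + \left(-35 - 15\right) \left(- \frac{13}{11}\right) = -204 - - \frac{650}{11} = -204 + \frac{650}{11} = - \frac{1594}{11}$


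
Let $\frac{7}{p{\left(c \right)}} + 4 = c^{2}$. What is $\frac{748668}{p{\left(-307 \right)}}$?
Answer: $\frac{70558215660}{7} \approx 1.008 \cdot 10^{10}$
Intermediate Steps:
$p{\left(c \right)} = \frac{7}{-4 + c^{2}}$
$\frac{748668}{p{\left(-307 \right)}} = \frac{748668}{7 \frac{1}{-4 + \left(-307\right)^{2}}} = \frac{748668}{7 \frac{1}{-4 + 94249}} = \frac{748668}{7 \cdot \frac{1}{94245}} = \frac{748668}{\frac{7}{94245}} = 748668 \cdot \frac{94245}{7} = \frac{70558215660}{7}$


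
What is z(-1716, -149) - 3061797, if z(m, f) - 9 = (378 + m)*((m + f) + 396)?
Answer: -1096266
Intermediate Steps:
z(m, f) = 9 + (378 + m)*(396 + f + m) (z(m, f) = 9 + (378 + m)*((m + f) + 396) = 9 + (378 + m)*((f + m) + 396) = 9 + (378 + m)*(396 + f + m))
z(-1716, -149) - 3061797 = (149697 + (-1716)² + 378*(-149) + 774*(-1716) - 149*(-1716)) - 3061797 = (149697 + 2944656 - 56322 - 1328184 + 255684) - 3061797 = 1965531 - 3061797 = -1096266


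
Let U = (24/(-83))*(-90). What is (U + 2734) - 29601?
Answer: -2227801/83 ≈ -26841.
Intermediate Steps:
U = 2160/83 (U = (24*(-1/83))*(-90) = -24/83*(-90) = 2160/83 ≈ 26.024)
(U + 2734) - 29601 = (2160/83 + 2734) - 29601 = 229082/83 - 29601 = -2227801/83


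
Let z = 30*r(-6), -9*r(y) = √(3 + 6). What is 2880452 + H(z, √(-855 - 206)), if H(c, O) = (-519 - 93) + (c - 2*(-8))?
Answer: 2879846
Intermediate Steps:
r(y) = -⅓ (r(y) = -√(3 + 6)/9 = -√9/9 = -⅑*3 = -⅓)
z = -10 (z = 30*(-⅓) = -10)
H(c, O) = -596 + c (H(c, O) = -612 + (c + 16) = -612 + (16 + c) = -596 + c)
2880452 + H(z, √(-855 - 206)) = 2880452 + (-596 - 10) = 2880452 - 606 = 2879846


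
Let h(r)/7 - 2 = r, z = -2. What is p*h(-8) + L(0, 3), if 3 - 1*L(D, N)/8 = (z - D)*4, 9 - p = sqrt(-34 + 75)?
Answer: -290 + 42*sqrt(41) ≈ -21.069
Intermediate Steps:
h(r) = 14 + 7*r
p = 9 - sqrt(41) (p = 9 - sqrt(-34 + 75) = 9 - sqrt(41) ≈ 2.5969)
L(D, N) = 88 + 32*D (L(D, N) = 24 - 8*(-2 - D)*4 = 24 - 8*(-8 - 4*D) = 24 + (64 + 32*D) = 88 + 32*D)
p*h(-8) + L(0, 3) = (9 - sqrt(41))*(14 + 7*(-8)) + (88 + 32*0) = (9 - sqrt(41))*(14 - 56) + (88 + 0) = (9 - sqrt(41))*(-42) + 88 = (-378 + 42*sqrt(41)) + 88 = -290 + 42*sqrt(41)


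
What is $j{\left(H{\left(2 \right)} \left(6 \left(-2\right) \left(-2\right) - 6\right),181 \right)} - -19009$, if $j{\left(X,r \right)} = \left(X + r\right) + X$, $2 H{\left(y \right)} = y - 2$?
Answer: $19190$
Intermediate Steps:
$H{\left(y \right)} = -1 + \frac{y}{2}$ ($H{\left(y \right)} = \frac{y - 2}{2} = \frac{-2 + y}{2} = -1 + \frac{y}{2}$)
$j{\left(X,r \right)} = r + 2 X$
$j{\left(H{\left(2 \right)} \left(6 \left(-2\right) \left(-2\right) - 6\right),181 \right)} - -19009 = \left(181 + 2 \left(-1 + \frac{1}{2} \cdot 2\right) \left(6 \left(-2\right) \left(-2\right) - 6\right)\right) - -19009 = \left(181 + 2 \left(-1 + 1\right) \left(\left(-12\right) \left(-2\right) - 6\right)\right) + 19009 = \left(181 + 2 \cdot 0 \left(24 - 6\right)\right) + 19009 = \left(181 + 2 \cdot 0 \cdot 18\right) + 19009 = \left(181 + 2 \cdot 0\right) + 19009 = \left(181 + 0\right) + 19009 = 181 + 19009 = 19190$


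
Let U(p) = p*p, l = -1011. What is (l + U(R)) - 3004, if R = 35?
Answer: -2790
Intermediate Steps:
U(p) = p²
(l + U(R)) - 3004 = (-1011 + 35²) - 3004 = (-1011 + 1225) - 3004 = 214 - 3004 = -2790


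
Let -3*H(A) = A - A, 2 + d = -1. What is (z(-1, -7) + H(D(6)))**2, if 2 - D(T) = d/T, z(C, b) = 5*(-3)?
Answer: 225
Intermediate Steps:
d = -3 (d = -2 - 1 = -3)
z(C, b) = -15
D(T) = 2 + 3/T (D(T) = 2 - (-3)/T = 2 + 3/T)
H(A) = 0 (H(A) = -(A - A)/3 = -1/3*0 = 0)
(z(-1, -7) + H(D(6)))**2 = (-15 + 0)**2 = (-15)**2 = 225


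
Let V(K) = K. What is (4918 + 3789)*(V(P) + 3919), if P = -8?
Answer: 34053077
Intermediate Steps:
(4918 + 3789)*(V(P) + 3919) = (4918 + 3789)*(-8 + 3919) = 8707*3911 = 34053077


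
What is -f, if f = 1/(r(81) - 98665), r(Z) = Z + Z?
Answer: 1/98503 ≈ 1.0152e-5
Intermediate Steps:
r(Z) = 2*Z
f = -1/98503 (f = 1/(2*81 - 98665) = 1/(162 - 98665) = 1/(-98503) = -1/98503 ≈ -1.0152e-5)
-f = -1*(-1/98503) = 1/98503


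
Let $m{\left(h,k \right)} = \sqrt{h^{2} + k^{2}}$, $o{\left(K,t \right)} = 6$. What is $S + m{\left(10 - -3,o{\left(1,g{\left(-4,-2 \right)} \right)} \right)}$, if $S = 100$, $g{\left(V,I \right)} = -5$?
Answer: $100 + \sqrt{205} \approx 114.32$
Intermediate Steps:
$S + m{\left(10 - -3,o{\left(1,g{\left(-4,-2 \right)} \right)} \right)} = 100 + \sqrt{\left(10 - -3\right)^{2} + 6^{2}} = 100 + \sqrt{\left(10 + 3\right)^{2} + 36} = 100 + \sqrt{13^{2} + 36} = 100 + \sqrt{169 + 36} = 100 + \sqrt{205}$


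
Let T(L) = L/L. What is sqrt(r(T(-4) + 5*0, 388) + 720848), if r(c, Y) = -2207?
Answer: 3*sqrt(79849) ≈ 847.73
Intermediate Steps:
T(L) = 1
sqrt(r(T(-4) + 5*0, 388) + 720848) = sqrt(-2207 + 720848) = sqrt(718641) = 3*sqrt(79849)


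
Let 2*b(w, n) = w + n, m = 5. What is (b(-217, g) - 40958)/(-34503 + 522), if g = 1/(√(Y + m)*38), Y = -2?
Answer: 82133/67962 - √3/7747668 ≈ 1.2085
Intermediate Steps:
g = √3/114 (g = 1/(√(-2 + 5)*38) = 1/(√3*38) = 1/(38*√3) = √3/114 ≈ 0.015193)
b(w, n) = n/2 + w/2 (b(w, n) = (w + n)/2 = (n + w)/2 = n/2 + w/2)
(b(-217, g) - 40958)/(-34503 + 522) = (((√3/114)/2 + (½)*(-217)) - 40958)/(-34503 + 522) = ((√3/228 - 217/2) - 40958)/(-33981) = ((-217/2 + √3/228) - 40958)*(-1/33981) = (-82133/2 + √3/228)*(-1/33981) = 82133/67962 - √3/7747668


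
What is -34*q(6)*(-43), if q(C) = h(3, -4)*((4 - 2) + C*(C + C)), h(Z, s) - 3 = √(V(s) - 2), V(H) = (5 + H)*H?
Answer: 324564 + 108188*I*√6 ≈ 3.2456e+5 + 2.6501e+5*I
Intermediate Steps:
V(H) = H*(5 + H)
h(Z, s) = 3 + √(-2 + s*(5 + s)) (h(Z, s) = 3 + √(s*(5 + s) - 2) = 3 + √(-2 + s*(5 + s)))
q(C) = (2 + 2*C²)*(3 + I*√6) (q(C) = (3 + √(-2 - 4*(5 - 4)))*((4 - 2) + C*(C + C)) = (3 + √(-2 - 4*1))*(2 + C*(2*C)) = (3 + √(-2 - 4))*(2 + 2*C²) = (3 + √(-6))*(2 + 2*C²) = (3 + I*√6)*(2 + 2*C²) = (2 + 2*C²)*(3 + I*√6))
-34*q(6)*(-43) = -68*(1 + 6²)*(3 + I*√6)*(-43) = -68*(1 + 36)*(3 + I*√6)*(-43) = -68*37*(3 + I*√6)*(-43) = -34*(222 + 74*I*√6)*(-43) = (-7548 - 2516*I*√6)*(-43) = 324564 + 108188*I*√6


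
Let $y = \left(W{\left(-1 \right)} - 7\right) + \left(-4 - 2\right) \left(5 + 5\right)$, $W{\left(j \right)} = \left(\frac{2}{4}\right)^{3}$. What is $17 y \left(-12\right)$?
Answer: $\frac{27285}{2} \approx 13643.0$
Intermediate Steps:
$W{\left(j \right)} = \frac{1}{8}$ ($W{\left(j \right)} = \left(2 \cdot \frac{1}{4}\right)^{3} = \left(\frac{1}{2}\right)^{3} = \frac{1}{8}$)
$y = - \frac{535}{8}$ ($y = \left(\frac{1}{8} - 7\right) + \left(-4 - 2\right) \left(5 + 5\right) = - \frac{55}{8} - 60 = - \frac{535}{8} \approx -66.875$)
$17 y \left(-12\right) = 17 \left(- \frac{535}{8}\right) \left(-12\right) = \left(- \frac{9095}{8}\right) \left(-12\right) = \frac{27285}{2}$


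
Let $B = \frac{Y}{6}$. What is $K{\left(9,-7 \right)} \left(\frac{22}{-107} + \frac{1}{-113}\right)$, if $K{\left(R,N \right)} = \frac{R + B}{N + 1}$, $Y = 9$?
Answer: $\frac{18151}{48364} \approx 0.3753$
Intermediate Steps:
$B = \frac{3}{2}$ ($B = \frac{9}{6} = 9 \cdot \frac{1}{6} = \frac{3}{2} \approx 1.5$)
$K{\left(R,N \right)} = \frac{\frac{3}{2} + R}{1 + N}$ ($K{\left(R,N \right)} = \frac{R + \frac{3}{2}}{N + 1} = \frac{\frac{3}{2} + R}{1 + N}$)
$K{\left(9,-7 \right)} \left(\frac{22}{-107} + \frac{1}{-113}\right) = \frac{\frac{3}{2} + 9}{1 - 7} \left(\frac{22}{-107} + \frac{1}{-113}\right) = \frac{1}{-6} \cdot \frac{21}{2} \left(22 \left(- \frac{1}{107}\right) - \frac{1}{113}\right) = \left(- \frac{1}{6}\right) \frac{21}{2} \left(- \frac{22}{107} - \frac{1}{113}\right) = \left(- \frac{7}{4}\right) \left(- \frac{2593}{12091}\right) = \frac{18151}{48364}$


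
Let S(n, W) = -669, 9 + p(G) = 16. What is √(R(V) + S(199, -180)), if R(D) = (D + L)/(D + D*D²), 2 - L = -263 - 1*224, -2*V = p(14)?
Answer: I*√93522793/371 ≈ 26.067*I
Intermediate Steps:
p(G) = 7 (p(G) = -9 + 16 = 7)
V = -7/2 (V = -½*7 = -7/2 ≈ -3.5000)
L = 489 (L = 2 - (-263 - 1*224) = 2 - (-263 - 224) = 2 - 1*(-487) = 2 + 487 = 489)
R(D) = (489 + D)/(D + D³) (R(D) = (D + 489)/(D + D*D²) = (489 + D)/(D + D³))
√(R(V) + S(199, -180)) = √((489 - 7/2)/(-7/2 + (-7/2)³) - 669) = √((971/2)/(-7/2 - 343/8) - 669) = √((971/2)/(-371/8) - 669) = √(-8/371*971/2 - 669) = √(-3884/371 - 669) = √(-252083/371) = I*√93522793/371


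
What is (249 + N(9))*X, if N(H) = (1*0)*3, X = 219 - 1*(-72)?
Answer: 72459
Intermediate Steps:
X = 291 (X = 219 + 72 = 291)
N(H) = 0 (N(H) = 0*3 = 0)
(249 + N(9))*X = (249 + 0)*291 = 249*291 = 72459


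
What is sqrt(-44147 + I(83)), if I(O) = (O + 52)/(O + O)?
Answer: I*sqrt(1216492322)/166 ≈ 210.11*I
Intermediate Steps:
I(O) = (52 + O)/(2*O) (I(O) = (52 + O)/((2*O)) = (52 + O)*(1/(2*O)) = (52 + O)/(2*O))
sqrt(-44147 + I(83)) = sqrt(-44147 + (1/2)*(52 + 83)/83) = sqrt(-44147 + (1/2)*(1/83)*135) = sqrt(-44147 + 135/166) = sqrt(-7328267/166) = I*sqrt(1216492322)/166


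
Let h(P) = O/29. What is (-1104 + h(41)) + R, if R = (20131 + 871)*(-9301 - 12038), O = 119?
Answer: -12996720559/29 ≈ -4.4816e+8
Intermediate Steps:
h(P) = 119/29
R = -448161678 (R = 21002*(-21339) = -448161678)
(-1104 + h(41)) + R = (-1104 + 119/29) - 448161678 = -31897/29 - 448161678 = -12996720559/29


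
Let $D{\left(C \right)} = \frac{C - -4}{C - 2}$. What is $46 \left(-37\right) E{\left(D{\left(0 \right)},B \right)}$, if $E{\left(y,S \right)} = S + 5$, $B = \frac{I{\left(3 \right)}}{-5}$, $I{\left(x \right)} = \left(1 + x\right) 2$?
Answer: $- \frac{28934}{5} \approx -5786.8$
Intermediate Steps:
$I{\left(x \right)} = 2 + 2 x$
$D{\left(C \right)} = \frac{4 + C}{-2 + C}$ ($D{\left(C \right)} = \frac{C + 4}{-2 + C} = \frac{4 + C}{-2 + C}$)
$B = - \frac{8}{5}$ ($B = \frac{2 + 2 \cdot 3}{-5} = \left(2 + 6\right) \left(- \frac{1}{5}\right) = 8 \left(- \frac{1}{5}\right) = - \frac{8}{5} \approx -1.6$)
$E{\left(y,S \right)} = 5 + S$
$46 \left(-37\right) E{\left(D{\left(0 \right)},B \right)} = 46 \left(-37\right) \left(5 - \frac{8}{5}\right) = \left(-1702\right) \frac{17}{5} = - \frac{28934}{5}$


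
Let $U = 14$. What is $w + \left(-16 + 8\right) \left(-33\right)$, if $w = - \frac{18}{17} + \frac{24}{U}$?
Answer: $\frac{31494}{119} \approx 264.66$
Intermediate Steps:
$w = \frac{78}{119}$ ($w = - \frac{18}{17} + \frac{24}{14} = \left(-18\right) \frac{1}{17} + 24 \cdot \frac{1}{14} = - \frac{18}{17} + \frac{12}{7} = \frac{78}{119} \approx 0.65546$)
$w + \left(-16 + 8\right) \left(-33\right) = \frac{78}{119} + \left(-16 + 8\right) \left(-33\right) = \frac{78}{119} - -264 = \frac{78}{119} + 264 = \frac{31494}{119}$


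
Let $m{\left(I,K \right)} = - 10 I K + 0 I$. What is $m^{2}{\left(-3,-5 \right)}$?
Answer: $22500$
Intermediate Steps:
$m{\left(I,K \right)} = - 10 I K$ ($m{\left(I,K \right)} = - 10 I K + 0 = - 10 I K$)
$m^{2}{\left(-3,-5 \right)} = \left(\left(-10\right) \left(-3\right) \left(-5\right)\right)^{2} = \left(-150\right)^{2} = 22500$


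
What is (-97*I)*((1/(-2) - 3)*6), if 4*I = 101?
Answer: 205737/4 ≈ 51434.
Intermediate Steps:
I = 101/4 (I = (¼)*101 = 101/4 ≈ 25.250)
(-97*I)*((1/(-2) - 3)*6) = (-97*101/4)*((1/(-2) - 3)*6) = -9797*(-½ - 3)*6/4 = -(-68579)*6/8 = -9797/4*(-21) = 205737/4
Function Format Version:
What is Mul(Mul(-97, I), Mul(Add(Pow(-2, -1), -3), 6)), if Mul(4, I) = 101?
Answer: Rational(205737, 4) ≈ 51434.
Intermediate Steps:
I = Rational(101, 4) (I = Mul(Rational(1, 4), 101) = Rational(101, 4) ≈ 25.250)
Mul(Mul(-97, I), Mul(Add(Pow(-2, -1), -3), 6)) = Mul(Mul(-97, Rational(101, 4)), Mul(Add(Pow(-2, -1), -3), 6)) = Mul(Rational(-9797, 4), Mul(Add(Rational(-1, 2), -3), 6)) = Mul(Rational(-9797, 4), Mul(Rational(-7, 2), 6)) = Mul(Rational(-9797, 4), -21) = Rational(205737, 4)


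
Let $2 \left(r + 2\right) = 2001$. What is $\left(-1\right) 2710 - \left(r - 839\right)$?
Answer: $- \frac{5739}{2} \approx -2869.5$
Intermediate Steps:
$r = \frac{1997}{2}$ ($r = -2 + \frac{1}{2} \cdot 2001 = -2 + \frac{2001}{2} = \frac{1997}{2} \approx 998.5$)
$\left(-1\right) 2710 - \left(r - 839\right) = \left(-1\right) 2710 - \left(\frac{1997}{2} - 839\right) = -2710 - \left(\frac{1997}{2} - 839\right) = -2710 - \frac{319}{2} = - \frac{5739}{2}$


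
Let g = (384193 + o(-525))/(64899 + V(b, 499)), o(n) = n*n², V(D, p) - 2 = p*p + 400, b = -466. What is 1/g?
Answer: -157151/72159466 ≈ -0.0021778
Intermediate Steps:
V(D, p) = 402 + p² (V(D, p) = 2 + (p*p + 400) = 2 + (p² + 400) = 2 + (400 + p²) = 402 + p²)
o(n) = n³
g = -72159466/157151 (g = (384193 + (-525)³)/(64899 + (402 + 499²)) = (384193 - 144703125)/(64899 + (402 + 249001)) = -144318932/(64899 + 249403) = -144318932/314302 = -144318932*1/314302 = -72159466/157151 ≈ -459.17)
1/g = 1/(-72159466/157151) = -157151/72159466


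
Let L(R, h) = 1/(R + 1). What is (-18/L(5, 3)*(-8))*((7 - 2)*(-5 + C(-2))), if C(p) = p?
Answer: -30240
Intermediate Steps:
L(R, h) = 1/(1 + R)
(-18/L(5, 3)*(-8))*((7 - 2)*(-5 + C(-2))) = (-18/(1/(1 + 5))*(-8))*((7 - 2)*(-5 - 2)) = (-18/(1/6)*(-8))*(5*(-7)) = (-18/⅙*(-8))*(-35) = (-18*6*(-8))*(-35) = -108*(-8)*(-35) = 864*(-35) = -30240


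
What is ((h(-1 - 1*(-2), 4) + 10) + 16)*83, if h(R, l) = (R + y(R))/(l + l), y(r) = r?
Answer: 8715/4 ≈ 2178.8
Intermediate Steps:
h(R, l) = R/l (h(R, l) = (R + R)/(l + l) = (2*R)/((2*l)) = (2*R)*(1/(2*l)) = R/l)
((h(-1 - 1*(-2), 4) + 10) + 16)*83 = (((-1 - 1*(-2))/4 + 10) + 16)*83 = (((-1 + 2)*(¼) + 10) + 16)*83 = ((1*(¼) + 10) + 16)*83 = ((¼ + 10) + 16)*83 = (41/4 + 16)*83 = (105/4)*83 = 8715/4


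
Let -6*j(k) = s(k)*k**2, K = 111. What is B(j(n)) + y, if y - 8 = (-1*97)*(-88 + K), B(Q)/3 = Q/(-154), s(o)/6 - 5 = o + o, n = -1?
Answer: -342333/154 ≈ -2222.9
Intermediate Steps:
s(o) = 30 + 12*o (s(o) = 30 + 6*(o + o) = 30 + 6*(2*o) = 30 + 12*o)
j(k) = -k**2*(30 + 12*k)/6 (j(k) = -(30 + 12*k)*k**2/6 = -k**2*(30 + 12*k)/6)
B(Q) = -3*Q/154 (B(Q) = 3*(Q/(-154)) = 3*(Q*(-1/154)) = 3*(-Q/154) = -3*Q/154)
y = -2223 (y = 8 + (-1*97)*(-88 + 111) = 8 - 97*23 = 8 - 2231 = -2223)
B(j(n)) + y = -3*(-1)**2*(-5 - 2*(-1))/154 - 2223 = -3*(-5 + 2)/154 - 2223 = -3*(-3)/154 - 2223 = -3/154*(-3) - 2223 = 9/154 - 2223 = -342333/154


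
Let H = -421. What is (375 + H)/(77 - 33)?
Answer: -23/22 ≈ -1.0455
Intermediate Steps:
(375 + H)/(77 - 33) = (375 - 421)/(77 - 33) = -46/44 = -46*1/44 = -23/22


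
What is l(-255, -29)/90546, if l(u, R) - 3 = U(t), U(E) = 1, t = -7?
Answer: 2/45273 ≈ 4.4176e-5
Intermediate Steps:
l(u, R) = 4 (l(u, R) = 3 + 1 = 4)
l(-255, -29)/90546 = 4/90546 = 4*(1/90546) = 2/45273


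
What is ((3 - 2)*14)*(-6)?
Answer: -84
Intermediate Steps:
((3 - 2)*14)*(-6) = (1*14)*(-6) = 14*(-6) = -84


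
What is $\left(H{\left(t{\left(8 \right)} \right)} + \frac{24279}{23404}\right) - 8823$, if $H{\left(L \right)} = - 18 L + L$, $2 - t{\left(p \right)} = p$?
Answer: $- \frac{204082005}{23404} \approx -8720.0$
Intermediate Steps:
$t{\left(p \right)} = 2 - p$
$H{\left(L \right)} = - 17 L$
$\left(H{\left(t{\left(8 \right)} \right)} + \frac{24279}{23404}\right) - 8823 = \left(- 17 \left(2 - 8\right) + \frac{24279}{23404}\right) - 8823 = \left(- 17 \left(2 - 8\right) + 24279 \cdot \frac{1}{23404}\right) - 8823 = \left(\left(-17\right) \left(-6\right) + \frac{24279}{23404}\right) - 8823 = \left(102 + \frac{24279}{23404}\right) - 8823 = \frac{2411487}{23404} - 8823 = - \frac{204082005}{23404}$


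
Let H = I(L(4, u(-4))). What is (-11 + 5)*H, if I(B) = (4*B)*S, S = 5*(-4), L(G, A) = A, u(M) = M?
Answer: -1920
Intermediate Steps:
S = -20
I(B) = -80*B (I(B) = (4*B)*(-20) = -80*B)
H = 320 (H = -80*(-4) = 320)
(-11 + 5)*H = (-11 + 5)*320 = -6*320 = -1920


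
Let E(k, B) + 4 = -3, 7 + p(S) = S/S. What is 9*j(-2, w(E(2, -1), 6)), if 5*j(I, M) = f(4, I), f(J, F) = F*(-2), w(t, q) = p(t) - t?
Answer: 36/5 ≈ 7.2000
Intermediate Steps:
p(S) = -6 (p(S) = -7 + S/S = -7 + 1 = -6)
E(k, B) = -7 (E(k, B) = -4 - 3 = -7)
w(t, q) = -6 - t
f(J, F) = -2*F
j(I, M) = -2*I/5 (j(I, M) = (-2*I)/5 = -2*I/5)
9*j(-2, w(E(2, -1), 6)) = 9*(-2/5*(-2)) = 9*(4/5) = 36/5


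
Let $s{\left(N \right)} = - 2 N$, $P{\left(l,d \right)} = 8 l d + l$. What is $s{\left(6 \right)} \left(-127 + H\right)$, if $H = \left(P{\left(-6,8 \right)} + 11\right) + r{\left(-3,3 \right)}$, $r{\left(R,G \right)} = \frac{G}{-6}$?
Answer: $6078$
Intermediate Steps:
$r{\left(R,G \right)} = - \frac{G}{6}$ ($r{\left(R,G \right)} = G \left(- \frac{1}{6}\right) = - \frac{G}{6}$)
$P{\left(l,d \right)} = l + 8 d l$ ($P{\left(l,d \right)} = 8 d l + l = l + 8 d l$)
$H = - \frac{759}{2}$ ($H = \left(- 6 \left(1 + 8 \cdot 8\right) + 11\right) - \frac{1}{2} = \left(- 6 \left(1 + 64\right) + 11\right) - \frac{1}{2} = \left(\left(-6\right) 65 + 11\right) - \frac{1}{2} = \left(-390 + 11\right) - \frac{1}{2} = -379 - \frac{1}{2} = - \frac{759}{2} \approx -379.5$)
$s{\left(6 \right)} \left(-127 + H\right) = \left(-2\right) 6 \left(-127 - \frac{759}{2}\right) = \left(-12\right) \left(- \frac{1013}{2}\right) = 6078$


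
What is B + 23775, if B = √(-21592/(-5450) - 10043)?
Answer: 23775 + I*√2981845311/545 ≈ 23775.0 + 100.19*I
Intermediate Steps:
B = I*√2981845311/545 (B = √(-21592*(-1/5450) - 10043) = √(10796/2725 - 10043) = √(-27356379/2725) = I*√2981845311/545 ≈ 100.19*I)
B + 23775 = I*√2981845311/545 + 23775 = 23775 + I*√2981845311/545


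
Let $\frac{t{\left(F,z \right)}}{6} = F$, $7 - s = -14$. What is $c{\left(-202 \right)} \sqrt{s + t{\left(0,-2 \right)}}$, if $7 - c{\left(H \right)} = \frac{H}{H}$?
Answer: $6 \sqrt{21} \approx 27.495$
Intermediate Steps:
$s = 21$ ($s = 7 - -14 = 7 + 14 = 21$)
$t{\left(F,z \right)} = 6 F$
$c{\left(H \right)} = 6$ ($c{\left(H \right)} = 7 - \frac{H}{H} = 7 - 1 = 6$)
$c{\left(-202 \right)} \sqrt{s + t{\left(0,-2 \right)}} = 6 \sqrt{21 + 6 \cdot 0} = 6 \sqrt{21 + 0} = 6 \sqrt{21}$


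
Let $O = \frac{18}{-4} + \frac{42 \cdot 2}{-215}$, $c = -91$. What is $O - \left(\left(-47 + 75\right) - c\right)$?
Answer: $- \frac{53273}{430} \approx -123.89$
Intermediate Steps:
$O = - \frac{2103}{430}$ ($O = 18 \left(- \frac{1}{4}\right) + 84 \left(- \frac{1}{215}\right) = - \frac{9}{2} - \frac{84}{215} = - \frac{2103}{430} \approx -4.8907$)
$O - \left(\left(-47 + 75\right) - c\right) = - \frac{2103}{430} - \left(\left(-47 + 75\right) - -91\right) = - \frac{2103}{430} - \left(28 + 91\right) = - \frac{2103}{430} - 119 = - \frac{53273}{430}$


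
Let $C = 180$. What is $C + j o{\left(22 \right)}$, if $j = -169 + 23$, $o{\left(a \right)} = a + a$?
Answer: $-6244$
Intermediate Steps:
$o{\left(a \right)} = 2 a$
$j = -146$
$C + j o{\left(22 \right)} = 180 - 146 \cdot 2 \cdot 22 = 180 - 6424 = -6244$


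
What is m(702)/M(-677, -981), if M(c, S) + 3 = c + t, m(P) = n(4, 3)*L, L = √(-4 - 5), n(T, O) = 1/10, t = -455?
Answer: -3*I/11350 ≈ -0.00026432*I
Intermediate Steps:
n(T, O) = ⅒
L = 3*I (L = √(-9) = 3*I ≈ 3.0*I)
m(P) = 3*I/10 (m(P) = (3*I)/10 = 3*I/10)
M(c, S) = -458 + c (M(c, S) = -3 + (c - 455) = -3 + (-455 + c) = -458 + c)
m(702)/M(-677, -981) = (3*I/10)/(-458 - 677) = (3*I/10)/(-1135) = (3*I/10)*(-1/1135) = -3*I/11350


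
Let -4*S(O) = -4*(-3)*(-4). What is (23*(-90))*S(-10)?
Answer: -24840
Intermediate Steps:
S(O) = 12 (S(O) = -(-4*(-3))*(-4)/4 = -3*(-4) = -1/4*(-48) = 12)
(23*(-90))*S(-10) = (23*(-90))*12 = -2070*12 = -24840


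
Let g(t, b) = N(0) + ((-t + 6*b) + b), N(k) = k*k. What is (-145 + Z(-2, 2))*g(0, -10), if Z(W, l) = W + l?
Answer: 10150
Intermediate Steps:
N(k) = k²
g(t, b) = -t + 7*b (g(t, b) = 0² + ((-t + 6*b) + b) = 0 + (-t + 7*b) = -t + 7*b)
(-145 + Z(-2, 2))*g(0, -10) = (-145 + (-2 + 2))*(-1*0 + 7*(-10)) = (-145 + 0)*(0 - 70) = -145*(-70) = 10150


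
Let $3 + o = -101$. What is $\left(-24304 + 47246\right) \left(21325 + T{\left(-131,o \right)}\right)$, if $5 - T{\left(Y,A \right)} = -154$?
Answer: $492885928$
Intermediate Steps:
$o = -104$ ($o = -3 - 101 = -104$)
$T{\left(Y,A \right)} = 159$ ($T{\left(Y,A \right)} = 5 - -154 = 5 + 154 = 159$)
$\left(-24304 + 47246\right) \left(21325 + T{\left(-131,o \right)}\right) = \left(-24304 + 47246\right) \left(21325 + 159\right) = 22942 \cdot 21484 = 492885928$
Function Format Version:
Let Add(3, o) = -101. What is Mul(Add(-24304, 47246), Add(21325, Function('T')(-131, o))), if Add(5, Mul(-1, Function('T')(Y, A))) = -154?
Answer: 492885928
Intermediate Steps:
o = -104 (o = Add(-3, -101) = -104)
Function('T')(Y, A) = 159 (Function('T')(Y, A) = Add(5, Mul(-1, -154)) = Add(5, 154) = 159)
Mul(Add(-24304, 47246), Add(21325, Function('T')(-131, o))) = Mul(Add(-24304, 47246), Add(21325, 159)) = Mul(22942, 21484) = 492885928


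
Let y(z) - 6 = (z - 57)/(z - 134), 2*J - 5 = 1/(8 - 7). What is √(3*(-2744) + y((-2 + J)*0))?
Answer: I*√147698418/134 ≈ 90.695*I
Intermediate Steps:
J = 3 (J = 5/2 + 1/(2*(8 - 7)) = 5/2 + (½)/1 = 5/2 + (½)*1 = 5/2 + ½ = 3)
y(z) = 6 + (-57 + z)/(-134 + z) (y(z) = 6 + (z - 57)/(z - 134) = 6 + (-57 + z)/(-134 + z))
√(3*(-2744) + y((-2 + J)*0)) = √(3*(-2744) + 7*(-123 + (-2 + 3)*0)/(-134 + (-2 + 3)*0)) = √(-8232 + 7*(-123 + 1*0)/(-134 + 1*0)) = √(-8232 + 7*(-123 + 0)/(-134 + 0)) = √(-8232 + 7*(-123)/(-134)) = √(-8232 + 7*(-1/134)*(-123)) = √(-8232 + 861/134) = √(-1102227/134) = I*√147698418/134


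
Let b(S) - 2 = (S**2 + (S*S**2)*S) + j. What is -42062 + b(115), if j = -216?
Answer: 174871574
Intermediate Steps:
b(S) = -214 + S**2 + S**4 (b(S) = 2 + ((S**2 + (S*S**2)*S) - 216) = 2 + ((S**2 + S**3*S) - 216) = 2 + ((S**2 + S**4) - 216) = 2 + (-216 + S**2 + S**4) = -214 + S**2 + S**4)
-42062 + b(115) = -42062 + (-214 + 115**2 + 115**4) = -42062 + (-214 + 13225 + 174900625) = -42062 + 174913636 = 174871574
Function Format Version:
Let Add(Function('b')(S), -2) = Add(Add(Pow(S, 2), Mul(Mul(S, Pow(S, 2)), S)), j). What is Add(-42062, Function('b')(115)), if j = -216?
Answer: 174871574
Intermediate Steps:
Function('b')(S) = Add(-214, Pow(S, 2), Pow(S, 4)) (Function('b')(S) = Add(2, Add(Add(Pow(S, 2), Mul(Mul(S, Pow(S, 2)), S)), -216)) = Add(2, Add(Add(Pow(S, 2), Mul(Pow(S, 3), S)), -216)) = Add(2, Add(Add(Pow(S, 2), Pow(S, 4)), -216)) = Add(2, Add(-216, Pow(S, 2), Pow(S, 4))) = Add(-214, Pow(S, 2), Pow(S, 4)))
Add(-42062, Function('b')(115)) = Add(-42062, Add(-214, Pow(115, 2), Pow(115, 4))) = Add(-42062, Add(-214, 13225, 174900625)) = Add(-42062, 174913636) = 174871574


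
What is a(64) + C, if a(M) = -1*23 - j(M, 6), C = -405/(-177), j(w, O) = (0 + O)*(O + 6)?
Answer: -5470/59 ≈ -92.712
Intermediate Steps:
j(w, O) = O*(6 + O)
C = 135/59 (C = -405*(-1/177) = 135/59 ≈ 2.2881)
a(M) = -95 (a(M) = -1*23 - 6*(6 + 6) = -23 - 6*12 = -23 - 1*72 = -23 - 72 = -95)
a(64) + C = -95 + 135/59 = -5470/59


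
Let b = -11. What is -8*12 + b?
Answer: -107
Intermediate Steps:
-8*12 + b = -8*12 - 11 = -96 - 11 = -107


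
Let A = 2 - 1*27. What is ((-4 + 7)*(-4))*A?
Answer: 300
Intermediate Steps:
A = -25 (A = 2 - 27 = -25)
((-4 + 7)*(-4))*A = ((-4 + 7)*(-4))*(-25) = (3*(-4))*(-25) = -12*(-25) = 300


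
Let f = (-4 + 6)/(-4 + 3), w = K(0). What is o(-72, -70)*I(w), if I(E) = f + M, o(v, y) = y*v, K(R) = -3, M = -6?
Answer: -40320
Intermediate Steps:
w = -3
f = -2 (f = 2/(-1) = 2*(-1) = -2)
o(v, y) = v*y
I(E) = -8 (I(E) = -2 - 6 = -8)
o(-72, -70)*I(w) = -72*(-70)*(-8) = 5040*(-8) = -40320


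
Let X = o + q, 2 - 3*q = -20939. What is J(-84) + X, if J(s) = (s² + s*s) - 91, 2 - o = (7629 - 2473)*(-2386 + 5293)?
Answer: -44902466/3 ≈ -1.4967e+7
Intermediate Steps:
q = 20941/3 (q = ⅔ - ⅓*(-20939) = ⅔ + 20939/3 = 20941/3 ≈ 6980.3)
o = -14988490 (o = 2 - (7629 - 2473)*(-2386 + 5293) = 2 - 5156*2907 = 2 - 1*14988492 = 2 - 14988492 = -14988490)
X = -44944529/3 (X = -14988490 + 20941/3 = -44944529/3 ≈ -1.4982e+7)
J(s) = -91 + 2*s² (J(s) = (s² + s²) - 91 = 2*s² - 91 = -91 + 2*s²)
J(-84) + X = (-91 + 2*(-84)²) - 44944529/3 = (-91 + 2*7056) - 44944529/3 = (-91 + 14112) - 44944529/3 = 14021 - 44944529/3 = -44902466/3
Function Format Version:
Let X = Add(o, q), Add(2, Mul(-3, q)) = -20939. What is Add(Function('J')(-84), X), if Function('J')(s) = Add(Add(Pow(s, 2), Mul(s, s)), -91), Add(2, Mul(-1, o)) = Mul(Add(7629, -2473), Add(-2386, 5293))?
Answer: Rational(-44902466, 3) ≈ -1.4967e+7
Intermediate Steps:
q = Rational(20941, 3) (q = Add(Rational(2, 3), Mul(Rational(-1, 3), -20939)) = Add(Rational(2, 3), Rational(20939, 3)) = Rational(20941, 3) ≈ 6980.3)
o = -14988490 (o = Add(2, Mul(-1, Mul(Add(7629, -2473), Add(-2386, 5293)))) = Add(2, Mul(-1, Mul(5156, 2907))) = Add(2, Mul(-1, 14988492)) = Add(2, -14988492) = -14988490)
X = Rational(-44944529, 3) (X = Add(-14988490, Rational(20941, 3)) = Rational(-44944529, 3) ≈ -1.4982e+7)
Function('J')(s) = Add(-91, Mul(2, Pow(s, 2))) (Function('J')(s) = Add(Add(Pow(s, 2), Pow(s, 2)), -91) = Add(Mul(2, Pow(s, 2)), -91) = Add(-91, Mul(2, Pow(s, 2))))
Add(Function('J')(-84), X) = Add(Add(-91, Mul(2, Pow(-84, 2))), Rational(-44944529, 3)) = Add(Add(-91, Mul(2, 7056)), Rational(-44944529, 3)) = Add(Add(-91, 14112), Rational(-44944529, 3)) = Add(14021, Rational(-44944529, 3)) = Rational(-44902466, 3)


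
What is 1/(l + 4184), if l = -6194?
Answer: -1/2010 ≈ -0.00049751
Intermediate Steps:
1/(l + 4184) = 1/(-6194 + 4184) = 1/(-2010) = -1/2010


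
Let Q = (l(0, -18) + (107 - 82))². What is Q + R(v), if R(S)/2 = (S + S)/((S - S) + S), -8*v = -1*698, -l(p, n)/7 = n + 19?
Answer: 328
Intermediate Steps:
l(p, n) = -133 - 7*n (l(p, n) = -7*(n + 19) = -7*(19 + n) = -133 - 7*n)
Q = 324 (Q = ((-133 - 7*(-18)) + (107 - 82))² = ((-133 + 126) + 25)² = (-7 + 25)² = 18² = 324)
v = 349/4 (v = -(-1)*698/8 = -⅛*(-698) = 349/4 ≈ 87.250)
R(S) = 4 (R(S) = 2*((S + S)/((S - S) + S)) = 2*((2*S)/(0 + S)) = 2*((2*S)/S) = 2*2 = 4)
Q + R(v) = 324 + 4 = 328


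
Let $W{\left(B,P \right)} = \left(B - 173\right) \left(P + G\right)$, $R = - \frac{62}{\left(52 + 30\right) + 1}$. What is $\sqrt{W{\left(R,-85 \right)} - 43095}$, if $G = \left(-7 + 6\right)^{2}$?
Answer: $\frac{i \sqrt{196338243}}{83} \approx 168.82 i$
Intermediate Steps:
$G = 1$ ($G = \left(-1\right)^{2} = 1$)
$R = - \frac{62}{83}$ ($R = - \frac{62}{82 + 1} = - \frac{62}{83} \approx -0.74699$)
$W{\left(B,P \right)} = \left(1 + P\right) \left(-173 + B\right)$ ($W{\left(B,P \right)} = \left(B - 173\right) \left(P + 1\right) = \left(-173 + B\right) \left(1 + P\right) = \left(1 + P\right) \left(-173 + B\right)$)
$\sqrt{W{\left(R,-85 \right)} - 43095} = \sqrt{\left(-173 - \frac{62}{83} - -14705 - - \frac{5270}{83}\right) - 43095} = \sqrt{\left(-173 - \frac{62}{83} + 14705 + \frac{5270}{83}\right) - 43095} = \sqrt{\frac{1211364}{83} - 43095} = \sqrt{- \frac{2365521}{83}} = \frac{i \sqrt{196338243}}{83}$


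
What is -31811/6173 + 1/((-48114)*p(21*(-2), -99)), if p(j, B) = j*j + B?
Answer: -2548373172083/494517857130 ≈ -5.1532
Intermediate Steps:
p(j, B) = B + j² (p(j, B) = j² + B = B + j²)
-31811/6173 + 1/((-48114)*p(21*(-2), -99)) = -31811/6173 + 1/((-48114)*(-99 + (21*(-2))²)) = -31811*1/6173 - 1/(48114*(-99 + (-42)²)) = -31811/6173 - 1/(48114*(-99 + 1764)) = -31811/6173 - 1/48114/1665 = -31811/6173 - 1/48114*1/1665 = -31811/6173 - 1/80109810 = -2548373172083/494517857130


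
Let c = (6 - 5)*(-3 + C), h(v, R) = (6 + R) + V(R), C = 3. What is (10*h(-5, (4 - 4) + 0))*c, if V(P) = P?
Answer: 0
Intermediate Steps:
h(v, R) = 6 + 2*R (h(v, R) = (6 + R) + R = 6 + 2*R)
c = 0 (c = (6 - 5)*(-3 + 3) = 1*0 = 0)
(10*h(-5, (4 - 4) + 0))*c = (10*(6 + 2*((4 - 4) + 0)))*0 = (10*(6 + 2*(0 + 0)))*0 = (10*(6 + 2*0))*0 = (10*(6 + 0))*0 = (10*6)*0 = 60*0 = 0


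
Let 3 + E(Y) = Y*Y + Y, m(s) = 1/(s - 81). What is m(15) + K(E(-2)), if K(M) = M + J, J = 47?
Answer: 3035/66 ≈ 45.985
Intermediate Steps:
m(s) = 1/(-81 + s)
E(Y) = -3 + Y + Y² (E(Y) = -3 + (Y*Y + Y) = -3 + (Y² + Y) = -3 + (Y + Y²) = -3 + Y + Y²)
K(M) = 47 + M (K(M) = M + 47 = 47 + M)
m(15) + K(E(-2)) = 1/(-81 + 15) + (47 + (-3 - 2 + (-2)²)) = 1/(-66) + (47 + (-3 - 2 + 4)) = -1/66 + (47 - 1) = -1/66 + 46 = 3035/66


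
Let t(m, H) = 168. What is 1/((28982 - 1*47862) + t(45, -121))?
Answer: -1/18712 ≈ -5.3442e-5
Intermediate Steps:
1/((28982 - 1*47862) + t(45, -121)) = 1/((28982 - 1*47862) + 168) = 1/((28982 - 47862) + 168) = 1/(-18880 + 168) = 1/(-18712) = -1/18712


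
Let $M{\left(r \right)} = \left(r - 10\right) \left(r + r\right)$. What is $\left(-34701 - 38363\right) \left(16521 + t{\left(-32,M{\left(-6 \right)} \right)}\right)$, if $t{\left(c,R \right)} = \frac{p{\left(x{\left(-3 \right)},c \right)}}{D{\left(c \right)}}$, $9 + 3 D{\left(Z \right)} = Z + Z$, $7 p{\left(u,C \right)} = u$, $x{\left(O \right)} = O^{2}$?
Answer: $- \frac{616821193056}{511} \approx -1.2071 \cdot 10^{9}$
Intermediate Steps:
$p{\left(u,C \right)} = \frac{u}{7}$
$D{\left(Z \right)} = -3 + \frac{2 Z}{3}$ ($D{\left(Z \right)} = -3 + \frac{Z + Z}{3} = -3 + \frac{2 Z}{3}$)
$M{\left(r \right)} = 2 r \left(-10 + r\right)$ ($M{\left(r \right)} = \left(-10 + r\right) 2 r = 2 r \left(-10 + r\right)$)
$t{\left(c,R \right)} = \frac{9}{7 \left(-3 + \frac{2 c}{3}\right)}$ ($t{\left(c,R \right)} = \frac{\frac{1}{7} \left(-3\right)^{2}}{-3 + \frac{2 c}{3}} = \frac{\frac{1}{7} \cdot 9}{-3 + \frac{2 c}{3}} = \frac{9}{7 \left(-3 + \frac{2 c}{3}\right)}$)
$\left(-34701 - 38363\right) \left(16521 + t{\left(-32,M{\left(-6 \right)} \right)}\right) = \left(-34701 - 38363\right) \left(16521 + \frac{27}{7 \left(-9 + 2 \left(-32\right)\right)}\right) = - 73064 \left(16521 + \frac{27}{7 \left(-9 - 64\right)}\right) = - 73064 \left(16521 + \frac{27}{7 \left(-73\right)}\right) = - 73064 \left(16521 + \frac{27}{7} \left(- \frac{1}{73}\right)\right) = - 73064 \left(16521 - \frac{27}{511}\right) = \left(-73064\right) \frac{8442204}{511} = - \frac{616821193056}{511}$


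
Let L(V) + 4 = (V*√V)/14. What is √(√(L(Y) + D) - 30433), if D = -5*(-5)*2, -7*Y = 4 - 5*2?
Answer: √(-1491217 + √7*√(15778 + 3*√42))/7 ≈ 174.43*I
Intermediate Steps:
Y = 6/7 (Y = -(4 - 5*2)/7 = -(4 - 10)/7 = -⅐*(-6) = 6/7 ≈ 0.85714)
D = 50 (D = 25*2 = 50)
L(V) = -4 + V^(3/2)/14 (L(V) = -4 + (V*√V)/14 = -4 + V^(3/2)*(1/14) = -4 + V^(3/2)/14)
√(√(L(Y) + D) - 30433) = √(√((-4 + (6/7)^(3/2)/14) + 50) - 30433) = √(√((-4 + (6*√42/49)/14) + 50) - 30433) = √(√((-4 + 3*√42/343) + 50) - 30433) = √(√(46 + 3*√42/343) - 30433) = √(-30433 + √(46 + 3*√42/343))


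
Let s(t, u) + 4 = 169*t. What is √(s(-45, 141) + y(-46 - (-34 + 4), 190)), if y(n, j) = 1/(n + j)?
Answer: I*√230369910/174 ≈ 87.229*I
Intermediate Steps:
s(t, u) = -4 + 169*t
y(n, j) = 1/(j + n)
√(s(-45, 141) + y(-46 - (-34 + 4), 190)) = √((-4 + 169*(-45)) + 1/(190 + (-46 - (-34 + 4)))) = √((-4 - 7605) + 1/(190 + (-46 - 1*(-30)))) = √(-7609 + 1/(190 + (-46 + 30))) = √(-7609 + 1/(190 - 16)) = √(-7609 + 1/174) = √(-1323965/174) = I*√230369910/174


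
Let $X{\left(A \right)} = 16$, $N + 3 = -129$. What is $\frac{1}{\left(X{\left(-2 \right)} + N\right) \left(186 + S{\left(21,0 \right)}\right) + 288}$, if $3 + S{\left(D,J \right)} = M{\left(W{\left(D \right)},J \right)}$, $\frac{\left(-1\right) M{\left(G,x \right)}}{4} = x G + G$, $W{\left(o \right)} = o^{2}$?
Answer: $\frac{1}{183684} \approx 5.4441 \cdot 10^{-6}$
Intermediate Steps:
$N = -132$ ($N = -3 - 129 = -132$)
$M{\left(G,x \right)} = - 4 G - 4 G x$ ($M{\left(G,x \right)} = - 4 \left(x G + G\right) = - 4 \left(G x + G\right) = - 4 \left(G + G x\right) = - 4 G - 4 G x$)
$S{\left(D,J \right)} = -3 - 4 D^{2} \left(1 + J\right)$
$\frac{1}{\left(X{\left(-2 \right)} + N\right) \left(186 + S{\left(21,0 \right)}\right) + 288} = \frac{1}{\left(16 - 132\right) \left(186 - \left(3 + 4 \cdot 21^{2} \left(1 + 0\right)\right)\right) + 288} = \frac{1}{- 116 \left(186 - \left(3 + 1764 \cdot 1\right)\right) + 288} = \frac{1}{- 116 \left(186 - 1767\right) + 288} = \frac{1}{\left(-116\right) \left(-1581\right) + 288} = \frac{1}{183396 + 288} = \frac{1}{183684}$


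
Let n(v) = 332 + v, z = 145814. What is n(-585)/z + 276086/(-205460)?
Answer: -5038648173/3744868055 ≈ -1.3455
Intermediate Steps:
n(-585)/z + 276086/(-205460) = (332 - 585)/145814 + 276086/(-205460) = -253*1/145814 + 276086*(-1/205460) = -253/145814 - 138043/102730 = -5038648173/3744868055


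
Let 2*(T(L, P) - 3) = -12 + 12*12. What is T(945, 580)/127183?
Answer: 69/127183 ≈ 0.00054253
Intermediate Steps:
T(L, P) = 69 (T(L, P) = 3 + (-12 + 12*12)/2 = 3 + (-12 + 144)/2 = 3 + (½)*132 = 3 + 66 = 69)
T(945, 580)/127183 = 69/127183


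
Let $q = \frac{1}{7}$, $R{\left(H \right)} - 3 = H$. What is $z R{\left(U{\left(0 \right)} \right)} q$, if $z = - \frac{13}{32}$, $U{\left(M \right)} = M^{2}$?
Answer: $- \frac{39}{224} \approx -0.17411$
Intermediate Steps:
$R{\left(H \right)} = 3 + H$
$z = - \frac{13}{32}$ ($z = \left(-13\right) \frac{1}{32} = - \frac{13}{32} \approx -0.40625$)
$q = \frac{1}{7} \approx 0.14286$
$z R{\left(U{\left(0 \right)} \right)} q = - \frac{13 \left(3 + 0^{2}\right)}{32} \cdot \frac{1}{7} = - \frac{13 \left(3 + 0\right)}{32} \cdot \frac{1}{7} = \left(- \frac{13}{32}\right) 3 \cdot \frac{1}{7} = \left(- \frac{39}{32}\right) \frac{1}{7} = - \frac{39}{224}$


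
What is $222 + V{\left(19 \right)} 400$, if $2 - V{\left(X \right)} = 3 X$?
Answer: $-21778$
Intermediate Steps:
$V{\left(X \right)} = 2 - 3 X$
$222 + V{\left(19 \right)} 400 = 222 + \left(2 - 57\right) 400 = 222 - 22000 = -21778$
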